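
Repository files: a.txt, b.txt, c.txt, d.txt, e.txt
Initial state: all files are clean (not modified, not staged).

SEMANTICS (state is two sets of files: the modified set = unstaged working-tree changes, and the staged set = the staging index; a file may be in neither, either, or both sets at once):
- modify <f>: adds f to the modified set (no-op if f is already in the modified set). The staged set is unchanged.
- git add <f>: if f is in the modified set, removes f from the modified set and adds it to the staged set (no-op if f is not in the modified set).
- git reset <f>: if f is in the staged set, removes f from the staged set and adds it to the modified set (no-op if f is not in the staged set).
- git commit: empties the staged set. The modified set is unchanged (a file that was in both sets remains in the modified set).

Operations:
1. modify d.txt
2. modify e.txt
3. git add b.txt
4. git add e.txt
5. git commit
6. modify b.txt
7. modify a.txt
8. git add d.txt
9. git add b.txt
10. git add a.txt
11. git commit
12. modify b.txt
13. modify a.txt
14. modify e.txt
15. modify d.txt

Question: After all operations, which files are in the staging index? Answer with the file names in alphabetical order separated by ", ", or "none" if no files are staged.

Answer: none

Derivation:
After op 1 (modify d.txt): modified={d.txt} staged={none}
After op 2 (modify e.txt): modified={d.txt, e.txt} staged={none}
After op 3 (git add b.txt): modified={d.txt, e.txt} staged={none}
After op 4 (git add e.txt): modified={d.txt} staged={e.txt}
After op 5 (git commit): modified={d.txt} staged={none}
After op 6 (modify b.txt): modified={b.txt, d.txt} staged={none}
After op 7 (modify a.txt): modified={a.txt, b.txt, d.txt} staged={none}
After op 8 (git add d.txt): modified={a.txt, b.txt} staged={d.txt}
After op 9 (git add b.txt): modified={a.txt} staged={b.txt, d.txt}
After op 10 (git add a.txt): modified={none} staged={a.txt, b.txt, d.txt}
After op 11 (git commit): modified={none} staged={none}
After op 12 (modify b.txt): modified={b.txt} staged={none}
After op 13 (modify a.txt): modified={a.txt, b.txt} staged={none}
After op 14 (modify e.txt): modified={a.txt, b.txt, e.txt} staged={none}
After op 15 (modify d.txt): modified={a.txt, b.txt, d.txt, e.txt} staged={none}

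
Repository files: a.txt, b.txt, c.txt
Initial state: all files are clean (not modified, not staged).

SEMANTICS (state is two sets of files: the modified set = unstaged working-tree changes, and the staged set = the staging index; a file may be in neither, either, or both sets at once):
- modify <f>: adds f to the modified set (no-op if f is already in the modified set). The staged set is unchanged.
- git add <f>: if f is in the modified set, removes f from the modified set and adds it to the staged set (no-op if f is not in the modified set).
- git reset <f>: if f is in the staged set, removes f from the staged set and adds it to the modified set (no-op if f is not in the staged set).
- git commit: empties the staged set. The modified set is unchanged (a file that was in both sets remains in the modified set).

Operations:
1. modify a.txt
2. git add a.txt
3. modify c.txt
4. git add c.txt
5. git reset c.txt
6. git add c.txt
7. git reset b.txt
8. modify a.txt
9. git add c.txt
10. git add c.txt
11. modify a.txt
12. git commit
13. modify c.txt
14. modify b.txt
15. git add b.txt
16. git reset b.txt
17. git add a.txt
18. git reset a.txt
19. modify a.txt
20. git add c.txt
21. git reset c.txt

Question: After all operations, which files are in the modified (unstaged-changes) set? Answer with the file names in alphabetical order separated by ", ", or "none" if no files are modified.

Answer: a.txt, b.txt, c.txt

Derivation:
After op 1 (modify a.txt): modified={a.txt} staged={none}
After op 2 (git add a.txt): modified={none} staged={a.txt}
After op 3 (modify c.txt): modified={c.txt} staged={a.txt}
After op 4 (git add c.txt): modified={none} staged={a.txt, c.txt}
After op 5 (git reset c.txt): modified={c.txt} staged={a.txt}
After op 6 (git add c.txt): modified={none} staged={a.txt, c.txt}
After op 7 (git reset b.txt): modified={none} staged={a.txt, c.txt}
After op 8 (modify a.txt): modified={a.txt} staged={a.txt, c.txt}
After op 9 (git add c.txt): modified={a.txt} staged={a.txt, c.txt}
After op 10 (git add c.txt): modified={a.txt} staged={a.txt, c.txt}
After op 11 (modify a.txt): modified={a.txt} staged={a.txt, c.txt}
After op 12 (git commit): modified={a.txt} staged={none}
After op 13 (modify c.txt): modified={a.txt, c.txt} staged={none}
After op 14 (modify b.txt): modified={a.txt, b.txt, c.txt} staged={none}
After op 15 (git add b.txt): modified={a.txt, c.txt} staged={b.txt}
After op 16 (git reset b.txt): modified={a.txt, b.txt, c.txt} staged={none}
After op 17 (git add a.txt): modified={b.txt, c.txt} staged={a.txt}
After op 18 (git reset a.txt): modified={a.txt, b.txt, c.txt} staged={none}
After op 19 (modify a.txt): modified={a.txt, b.txt, c.txt} staged={none}
After op 20 (git add c.txt): modified={a.txt, b.txt} staged={c.txt}
After op 21 (git reset c.txt): modified={a.txt, b.txt, c.txt} staged={none}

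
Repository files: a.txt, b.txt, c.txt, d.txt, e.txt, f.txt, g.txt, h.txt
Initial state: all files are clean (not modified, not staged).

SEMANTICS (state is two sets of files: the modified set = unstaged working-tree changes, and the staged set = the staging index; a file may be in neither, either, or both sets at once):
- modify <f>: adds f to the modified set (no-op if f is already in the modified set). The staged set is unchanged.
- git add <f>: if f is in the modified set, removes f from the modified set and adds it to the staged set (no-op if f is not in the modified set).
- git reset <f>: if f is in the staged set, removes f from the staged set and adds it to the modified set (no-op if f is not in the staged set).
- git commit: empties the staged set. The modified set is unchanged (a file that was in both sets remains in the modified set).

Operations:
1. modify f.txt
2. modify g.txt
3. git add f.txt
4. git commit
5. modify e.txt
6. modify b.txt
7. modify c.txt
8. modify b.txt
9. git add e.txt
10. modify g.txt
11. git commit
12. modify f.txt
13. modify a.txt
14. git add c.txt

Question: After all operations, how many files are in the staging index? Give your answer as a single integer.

After op 1 (modify f.txt): modified={f.txt} staged={none}
After op 2 (modify g.txt): modified={f.txt, g.txt} staged={none}
After op 3 (git add f.txt): modified={g.txt} staged={f.txt}
After op 4 (git commit): modified={g.txt} staged={none}
After op 5 (modify e.txt): modified={e.txt, g.txt} staged={none}
After op 6 (modify b.txt): modified={b.txt, e.txt, g.txt} staged={none}
After op 7 (modify c.txt): modified={b.txt, c.txt, e.txt, g.txt} staged={none}
After op 8 (modify b.txt): modified={b.txt, c.txt, e.txt, g.txt} staged={none}
After op 9 (git add e.txt): modified={b.txt, c.txt, g.txt} staged={e.txt}
After op 10 (modify g.txt): modified={b.txt, c.txt, g.txt} staged={e.txt}
After op 11 (git commit): modified={b.txt, c.txt, g.txt} staged={none}
After op 12 (modify f.txt): modified={b.txt, c.txt, f.txt, g.txt} staged={none}
After op 13 (modify a.txt): modified={a.txt, b.txt, c.txt, f.txt, g.txt} staged={none}
After op 14 (git add c.txt): modified={a.txt, b.txt, f.txt, g.txt} staged={c.txt}
Final staged set: {c.txt} -> count=1

Answer: 1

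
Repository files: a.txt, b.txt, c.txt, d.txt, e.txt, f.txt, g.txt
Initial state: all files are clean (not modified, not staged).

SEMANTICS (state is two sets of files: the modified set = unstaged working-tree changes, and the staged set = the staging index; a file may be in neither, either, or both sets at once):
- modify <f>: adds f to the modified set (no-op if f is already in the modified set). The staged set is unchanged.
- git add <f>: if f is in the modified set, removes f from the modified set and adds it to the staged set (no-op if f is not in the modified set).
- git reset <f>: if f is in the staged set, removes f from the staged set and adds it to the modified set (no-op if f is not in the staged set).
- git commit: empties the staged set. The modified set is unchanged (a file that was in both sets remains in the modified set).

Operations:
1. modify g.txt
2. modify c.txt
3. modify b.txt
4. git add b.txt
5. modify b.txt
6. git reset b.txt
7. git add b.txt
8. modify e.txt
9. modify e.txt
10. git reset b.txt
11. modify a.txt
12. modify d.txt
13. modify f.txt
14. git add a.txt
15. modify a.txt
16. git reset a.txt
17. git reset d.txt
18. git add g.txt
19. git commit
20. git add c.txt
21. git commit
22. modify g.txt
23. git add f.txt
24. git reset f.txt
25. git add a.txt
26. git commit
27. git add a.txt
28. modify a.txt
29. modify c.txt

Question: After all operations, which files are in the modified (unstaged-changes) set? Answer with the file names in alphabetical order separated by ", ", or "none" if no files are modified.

Answer: a.txt, b.txt, c.txt, d.txt, e.txt, f.txt, g.txt

Derivation:
After op 1 (modify g.txt): modified={g.txt} staged={none}
After op 2 (modify c.txt): modified={c.txt, g.txt} staged={none}
After op 3 (modify b.txt): modified={b.txt, c.txt, g.txt} staged={none}
After op 4 (git add b.txt): modified={c.txt, g.txt} staged={b.txt}
After op 5 (modify b.txt): modified={b.txt, c.txt, g.txt} staged={b.txt}
After op 6 (git reset b.txt): modified={b.txt, c.txt, g.txt} staged={none}
After op 7 (git add b.txt): modified={c.txt, g.txt} staged={b.txt}
After op 8 (modify e.txt): modified={c.txt, e.txt, g.txt} staged={b.txt}
After op 9 (modify e.txt): modified={c.txt, e.txt, g.txt} staged={b.txt}
After op 10 (git reset b.txt): modified={b.txt, c.txt, e.txt, g.txt} staged={none}
After op 11 (modify a.txt): modified={a.txt, b.txt, c.txt, e.txt, g.txt} staged={none}
After op 12 (modify d.txt): modified={a.txt, b.txt, c.txt, d.txt, e.txt, g.txt} staged={none}
After op 13 (modify f.txt): modified={a.txt, b.txt, c.txt, d.txt, e.txt, f.txt, g.txt} staged={none}
After op 14 (git add a.txt): modified={b.txt, c.txt, d.txt, e.txt, f.txt, g.txt} staged={a.txt}
After op 15 (modify a.txt): modified={a.txt, b.txt, c.txt, d.txt, e.txt, f.txt, g.txt} staged={a.txt}
After op 16 (git reset a.txt): modified={a.txt, b.txt, c.txt, d.txt, e.txt, f.txt, g.txt} staged={none}
After op 17 (git reset d.txt): modified={a.txt, b.txt, c.txt, d.txt, e.txt, f.txt, g.txt} staged={none}
After op 18 (git add g.txt): modified={a.txt, b.txt, c.txt, d.txt, e.txt, f.txt} staged={g.txt}
After op 19 (git commit): modified={a.txt, b.txt, c.txt, d.txt, e.txt, f.txt} staged={none}
After op 20 (git add c.txt): modified={a.txt, b.txt, d.txt, e.txt, f.txt} staged={c.txt}
After op 21 (git commit): modified={a.txt, b.txt, d.txt, e.txt, f.txt} staged={none}
After op 22 (modify g.txt): modified={a.txt, b.txt, d.txt, e.txt, f.txt, g.txt} staged={none}
After op 23 (git add f.txt): modified={a.txt, b.txt, d.txt, e.txt, g.txt} staged={f.txt}
After op 24 (git reset f.txt): modified={a.txt, b.txt, d.txt, e.txt, f.txt, g.txt} staged={none}
After op 25 (git add a.txt): modified={b.txt, d.txt, e.txt, f.txt, g.txt} staged={a.txt}
After op 26 (git commit): modified={b.txt, d.txt, e.txt, f.txt, g.txt} staged={none}
After op 27 (git add a.txt): modified={b.txt, d.txt, e.txt, f.txt, g.txt} staged={none}
After op 28 (modify a.txt): modified={a.txt, b.txt, d.txt, e.txt, f.txt, g.txt} staged={none}
After op 29 (modify c.txt): modified={a.txt, b.txt, c.txt, d.txt, e.txt, f.txt, g.txt} staged={none}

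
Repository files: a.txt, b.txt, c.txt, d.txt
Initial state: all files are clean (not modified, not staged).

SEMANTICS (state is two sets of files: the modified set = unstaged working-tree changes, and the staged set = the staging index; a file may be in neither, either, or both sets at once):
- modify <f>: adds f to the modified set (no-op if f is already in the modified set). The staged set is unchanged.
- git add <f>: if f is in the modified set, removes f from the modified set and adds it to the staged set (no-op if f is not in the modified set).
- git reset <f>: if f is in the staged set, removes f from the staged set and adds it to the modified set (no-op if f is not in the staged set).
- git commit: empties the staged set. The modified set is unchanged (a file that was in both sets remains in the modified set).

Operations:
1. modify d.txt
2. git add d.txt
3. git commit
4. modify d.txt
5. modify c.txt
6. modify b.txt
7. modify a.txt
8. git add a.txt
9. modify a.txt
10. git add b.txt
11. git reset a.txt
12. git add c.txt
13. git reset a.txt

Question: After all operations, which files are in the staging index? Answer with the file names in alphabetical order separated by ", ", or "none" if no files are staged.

Answer: b.txt, c.txt

Derivation:
After op 1 (modify d.txt): modified={d.txt} staged={none}
After op 2 (git add d.txt): modified={none} staged={d.txt}
After op 3 (git commit): modified={none} staged={none}
After op 4 (modify d.txt): modified={d.txt} staged={none}
After op 5 (modify c.txt): modified={c.txt, d.txt} staged={none}
After op 6 (modify b.txt): modified={b.txt, c.txt, d.txt} staged={none}
After op 7 (modify a.txt): modified={a.txt, b.txt, c.txt, d.txt} staged={none}
After op 8 (git add a.txt): modified={b.txt, c.txt, d.txt} staged={a.txt}
After op 9 (modify a.txt): modified={a.txt, b.txt, c.txt, d.txt} staged={a.txt}
After op 10 (git add b.txt): modified={a.txt, c.txt, d.txt} staged={a.txt, b.txt}
After op 11 (git reset a.txt): modified={a.txt, c.txt, d.txt} staged={b.txt}
After op 12 (git add c.txt): modified={a.txt, d.txt} staged={b.txt, c.txt}
After op 13 (git reset a.txt): modified={a.txt, d.txt} staged={b.txt, c.txt}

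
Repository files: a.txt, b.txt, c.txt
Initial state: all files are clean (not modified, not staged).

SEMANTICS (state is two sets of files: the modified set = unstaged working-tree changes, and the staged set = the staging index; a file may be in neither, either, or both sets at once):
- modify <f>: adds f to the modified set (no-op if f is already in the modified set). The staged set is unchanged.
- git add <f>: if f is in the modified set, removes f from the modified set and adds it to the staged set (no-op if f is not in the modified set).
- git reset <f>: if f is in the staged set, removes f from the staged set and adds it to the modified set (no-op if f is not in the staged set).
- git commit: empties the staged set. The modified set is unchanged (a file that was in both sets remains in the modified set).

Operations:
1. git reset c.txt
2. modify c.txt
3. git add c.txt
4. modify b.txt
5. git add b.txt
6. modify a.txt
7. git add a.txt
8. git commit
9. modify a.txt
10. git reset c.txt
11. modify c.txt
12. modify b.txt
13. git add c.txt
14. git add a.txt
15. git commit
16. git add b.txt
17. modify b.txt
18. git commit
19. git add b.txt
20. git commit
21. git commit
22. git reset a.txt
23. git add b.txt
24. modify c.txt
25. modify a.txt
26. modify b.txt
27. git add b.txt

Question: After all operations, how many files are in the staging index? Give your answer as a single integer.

Answer: 1

Derivation:
After op 1 (git reset c.txt): modified={none} staged={none}
After op 2 (modify c.txt): modified={c.txt} staged={none}
After op 3 (git add c.txt): modified={none} staged={c.txt}
After op 4 (modify b.txt): modified={b.txt} staged={c.txt}
After op 5 (git add b.txt): modified={none} staged={b.txt, c.txt}
After op 6 (modify a.txt): modified={a.txt} staged={b.txt, c.txt}
After op 7 (git add a.txt): modified={none} staged={a.txt, b.txt, c.txt}
After op 8 (git commit): modified={none} staged={none}
After op 9 (modify a.txt): modified={a.txt} staged={none}
After op 10 (git reset c.txt): modified={a.txt} staged={none}
After op 11 (modify c.txt): modified={a.txt, c.txt} staged={none}
After op 12 (modify b.txt): modified={a.txt, b.txt, c.txt} staged={none}
After op 13 (git add c.txt): modified={a.txt, b.txt} staged={c.txt}
After op 14 (git add a.txt): modified={b.txt} staged={a.txt, c.txt}
After op 15 (git commit): modified={b.txt} staged={none}
After op 16 (git add b.txt): modified={none} staged={b.txt}
After op 17 (modify b.txt): modified={b.txt} staged={b.txt}
After op 18 (git commit): modified={b.txt} staged={none}
After op 19 (git add b.txt): modified={none} staged={b.txt}
After op 20 (git commit): modified={none} staged={none}
After op 21 (git commit): modified={none} staged={none}
After op 22 (git reset a.txt): modified={none} staged={none}
After op 23 (git add b.txt): modified={none} staged={none}
After op 24 (modify c.txt): modified={c.txt} staged={none}
After op 25 (modify a.txt): modified={a.txt, c.txt} staged={none}
After op 26 (modify b.txt): modified={a.txt, b.txt, c.txt} staged={none}
After op 27 (git add b.txt): modified={a.txt, c.txt} staged={b.txt}
Final staged set: {b.txt} -> count=1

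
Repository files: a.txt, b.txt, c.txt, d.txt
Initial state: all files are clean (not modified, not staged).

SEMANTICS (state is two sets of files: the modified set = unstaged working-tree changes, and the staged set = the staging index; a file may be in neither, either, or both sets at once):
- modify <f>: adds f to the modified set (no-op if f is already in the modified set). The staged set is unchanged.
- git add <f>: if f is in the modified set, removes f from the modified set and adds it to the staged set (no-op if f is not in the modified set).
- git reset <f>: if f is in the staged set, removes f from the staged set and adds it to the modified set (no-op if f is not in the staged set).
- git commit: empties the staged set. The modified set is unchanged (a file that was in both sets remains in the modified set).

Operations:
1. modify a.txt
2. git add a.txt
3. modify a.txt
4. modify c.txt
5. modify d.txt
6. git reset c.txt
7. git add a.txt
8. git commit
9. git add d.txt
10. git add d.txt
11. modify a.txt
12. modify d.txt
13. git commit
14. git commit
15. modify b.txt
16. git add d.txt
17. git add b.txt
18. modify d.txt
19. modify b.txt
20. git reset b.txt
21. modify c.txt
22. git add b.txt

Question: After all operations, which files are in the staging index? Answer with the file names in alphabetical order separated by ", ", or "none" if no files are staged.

Answer: b.txt, d.txt

Derivation:
After op 1 (modify a.txt): modified={a.txt} staged={none}
After op 2 (git add a.txt): modified={none} staged={a.txt}
After op 3 (modify a.txt): modified={a.txt} staged={a.txt}
After op 4 (modify c.txt): modified={a.txt, c.txt} staged={a.txt}
After op 5 (modify d.txt): modified={a.txt, c.txt, d.txt} staged={a.txt}
After op 6 (git reset c.txt): modified={a.txt, c.txt, d.txt} staged={a.txt}
After op 7 (git add a.txt): modified={c.txt, d.txt} staged={a.txt}
After op 8 (git commit): modified={c.txt, d.txt} staged={none}
After op 9 (git add d.txt): modified={c.txt} staged={d.txt}
After op 10 (git add d.txt): modified={c.txt} staged={d.txt}
After op 11 (modify a.txt): modified={a.txt, c.txt} staged={d.txt}
After op 12 (modify d.txt): modified={a.txt, c.txt, d.txt} staged={d.txt}
After op 13 (git commit): modified={a.txt, c.txt, d.txt} staged={none}
After op 14 (git commit): modified={a.txt, c.txt, d.txt} staged={none}
After op 15 (modify b.txt): modified={a.txt, b.txt, c.txt, d.txt} staged={none}
After op 16 (git add d.txt): modified={a.txt, b.txt, c.txt} staged={d.txt}
After op 17 (git add b.txt): modified={a.txt, c.txt} staged={b.txt, d.txt}
After op 18 (modify d.txt): modified={a.txt, c.txt, d.txt} staged={b.txt, d.txt}
After op 19 (modify b.txt): modified={a.txt, b.txt, c.txt, d.txt} staged={b.txt, d.txt}
After op 20 (git reset b.txt): modified={a.txt, b.txt, c.txt, d.txt} staged={d.txt}
After op 21 (modify c.txt): modified={a.txt, b.txt, c.txt, d.txt} staged={d.txt}
After op 22 (git add b.txt): modified={a.txt, c.txt, d.txt} staged={b.txt, d.txt}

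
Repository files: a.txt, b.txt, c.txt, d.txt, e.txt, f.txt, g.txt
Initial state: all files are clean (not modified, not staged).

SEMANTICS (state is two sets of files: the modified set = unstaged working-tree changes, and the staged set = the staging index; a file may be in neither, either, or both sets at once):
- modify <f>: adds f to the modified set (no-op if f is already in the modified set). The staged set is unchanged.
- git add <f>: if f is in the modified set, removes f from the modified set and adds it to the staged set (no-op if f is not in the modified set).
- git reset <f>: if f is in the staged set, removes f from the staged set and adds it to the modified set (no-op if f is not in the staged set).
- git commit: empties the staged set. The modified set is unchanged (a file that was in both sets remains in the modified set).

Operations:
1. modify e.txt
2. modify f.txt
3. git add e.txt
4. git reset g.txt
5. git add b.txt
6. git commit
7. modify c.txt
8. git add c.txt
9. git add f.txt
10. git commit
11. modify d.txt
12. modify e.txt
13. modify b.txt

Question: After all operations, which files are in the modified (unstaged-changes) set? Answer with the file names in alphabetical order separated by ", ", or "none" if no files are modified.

After op 1 (modify e.txt): modified={e.txt} staged={none}
After op 2 (modify f.txt): modified={e.txt, f.txt} staged={none}
After op 3 (git add e.txt): modified={f.txt} staged={e.txt}
After op 4 (git reset g.txt): modified={f.txt} staged={e.txt}
After op 5 (git add b.txt): modified={f.txt} staged={e.txt}
After op 6 (git commit): modified={f.txt} staged={none}
After op 7 (modify c.txt): modified={c.txt, f.txt} staged={none}
After op 8 (git add c.txt): modified={f.txt} staged={c.txt}
After op 9 (git add f.txt): modified={none} staged={c.txt, f.txt}
After op 10 (git commit): modified={none} staged={none}
After op 11 (modify d.txt): modified={d.txt} staged={none}
After op 12 (modify e.txt): modified={d.txt, e.txt} staged={none}
After op 13 (modify b.txt): modified={b.txt, d.txt, e.txt} staged={none}

Answer: b.txt, d.txt, e.txt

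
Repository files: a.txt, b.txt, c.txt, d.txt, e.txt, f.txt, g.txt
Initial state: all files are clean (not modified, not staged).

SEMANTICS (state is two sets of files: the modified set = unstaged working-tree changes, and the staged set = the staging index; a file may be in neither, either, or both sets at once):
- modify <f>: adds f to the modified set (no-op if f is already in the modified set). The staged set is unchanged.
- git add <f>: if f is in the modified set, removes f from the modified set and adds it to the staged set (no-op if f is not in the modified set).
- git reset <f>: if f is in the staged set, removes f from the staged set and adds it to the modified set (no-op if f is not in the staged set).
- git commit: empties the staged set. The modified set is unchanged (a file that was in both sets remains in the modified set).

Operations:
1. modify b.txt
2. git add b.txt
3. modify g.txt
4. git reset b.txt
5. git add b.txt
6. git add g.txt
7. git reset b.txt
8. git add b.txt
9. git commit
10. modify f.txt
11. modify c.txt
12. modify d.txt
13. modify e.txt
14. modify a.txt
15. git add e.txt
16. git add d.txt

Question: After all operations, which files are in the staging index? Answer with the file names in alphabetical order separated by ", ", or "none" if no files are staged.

After op 1 (modify b.txt): modified={b.txt} staged={none}
After op 2 (git add b.txt): modified={none} staged={b.txt}
After op 3 (modify g.txt): modified={g.txt} staged={b.txt}
After op 4 (git reset b.txt): modified={b.txt, g.txt} staged={none}
After op 5 (git add b.txt): modified={g.txt} staged={b.txt}
After op 6 (git add g.txt): modified={none} staged={b.txt, g.txt}
After op 7 (git reset b.txt): modified={b.txt} staged={g.txt}
After op 8 (git add b.txt): modified={none} staged={b.txt, g.txt}
After op 9 (git commit): modified={none} staged={none}
After op 10 (modify f.txt): modified={f.txt} staged={none}
After op 11 (modify c.txt): modified={c.txt, f.txt} staged={none}
After op 12 (modify d.txt): modified={c.txt, d.txt, f.txt} staged={none}
After op 13 (modify e.txt): modified={c.txt, d.txt, e.txt, f.txt} staged={none}
After op 14 (modify a.txt): modified={a.txt, c.txt, d.txt, e.txt, f.txt} staged={none}
After op 15 (git add e.txt): modified={a.txt, c.txt, d.txt, f.txt} staged={e.txt}
After op 16 (git add d.txt): modified={a.txt, c.txt, f.txt} staged={d.txt, e.txt}

Answer: d.txt, e.txt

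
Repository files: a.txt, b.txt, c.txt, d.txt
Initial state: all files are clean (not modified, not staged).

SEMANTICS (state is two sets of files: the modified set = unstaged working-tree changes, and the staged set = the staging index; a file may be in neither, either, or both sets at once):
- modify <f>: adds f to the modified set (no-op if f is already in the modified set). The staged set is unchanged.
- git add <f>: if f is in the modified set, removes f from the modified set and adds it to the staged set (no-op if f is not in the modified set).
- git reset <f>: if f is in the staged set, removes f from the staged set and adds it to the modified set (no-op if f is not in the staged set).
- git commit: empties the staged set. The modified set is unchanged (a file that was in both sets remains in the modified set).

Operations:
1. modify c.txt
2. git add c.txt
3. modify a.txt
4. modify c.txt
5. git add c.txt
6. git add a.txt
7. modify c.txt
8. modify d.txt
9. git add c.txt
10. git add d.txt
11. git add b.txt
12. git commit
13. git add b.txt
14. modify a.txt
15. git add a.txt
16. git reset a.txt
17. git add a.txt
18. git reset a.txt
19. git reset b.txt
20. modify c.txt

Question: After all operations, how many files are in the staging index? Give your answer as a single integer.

Answer: 0

Derivation:
After op 1 (modify c.txt): modified={c.txt} staged={none}
After op 2 (git add c.txt): modified={none} staged={c.txt}
After op 3 (modify a.txt): modified={a.txt} staged={c.txt}
After op 4 (modify c.txt): modified={a.txt, c.txt} staged={c.txt}
After op 5 (git add c.txt): modified={a.txt} staged={c.txt}
After op 6 (git add a.txt): modified={none} staged={a.txt, c.txt}
After op 7 (modify c.txt): modified={c.txt} staged={a.txt, c.txt}
After op 8 (modify d.txt): modified={c.txt, d.txt} staged={a.txt, c.txt}
After op 9 (git add c.txt): modified={d.txt} staged={a.txt, c.txt}
After op 10 (git add d.txt): modified={none} staged={a.txt, c.txt, d.txt}
After op 11 (git add b.txt): modified={none} staged={a.txt, c.txt, d.txt}
After op 12 (git commit): modified={none} staged={none}
After op 13 (git add b.txt): modified={none} staged={none}
After op 14 (modify a.txt): modified={a.txt} staged={none}
After op 15 (git add a.txt): modified={none} staged={a.txt}
After op 16 (git reset a.txt): modified={a.txt} staged={none}
After op 17 (git add a.txt): modified={none} staged={a.txt}
After op 18 (git reset a.txt): modified={a.txt} staged={none}
After op 19 (git reset b.txt): modified={a.txt} staged={none}
After op 20 (modify c.txt): modified={a.txt, c.txt} staged={none}
Final staged set: {none} -> count=0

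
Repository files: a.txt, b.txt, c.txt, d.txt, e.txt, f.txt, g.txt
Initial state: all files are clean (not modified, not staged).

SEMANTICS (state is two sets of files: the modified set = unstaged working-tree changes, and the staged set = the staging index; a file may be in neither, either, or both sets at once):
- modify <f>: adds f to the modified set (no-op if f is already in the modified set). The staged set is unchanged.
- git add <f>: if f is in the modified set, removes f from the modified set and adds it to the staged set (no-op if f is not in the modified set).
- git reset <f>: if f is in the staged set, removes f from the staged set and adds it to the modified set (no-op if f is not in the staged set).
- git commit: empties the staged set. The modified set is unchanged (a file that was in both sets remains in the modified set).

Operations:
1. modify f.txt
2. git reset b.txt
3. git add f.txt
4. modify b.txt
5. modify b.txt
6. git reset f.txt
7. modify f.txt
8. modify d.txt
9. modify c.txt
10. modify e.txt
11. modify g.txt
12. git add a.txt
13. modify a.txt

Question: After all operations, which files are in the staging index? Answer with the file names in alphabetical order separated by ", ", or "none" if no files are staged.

After op 1 (modify f.txt): modified={f.txt} staged={none}
After op 2 (git reset b.txt): modified={f.txt} staged={none}
After op 3 (git add f.txt): modified={none} staged={f.txt}
After op 4 (modify b.txt): modified={b.txt} staged={f.txt}
After op 5 (modify b.txt): modified={b.txt} staged={f.txt}
After op 6 (git reset f.txt): modified={b.txt, f.txt} staged={none}
After op 7 (modify f.txt): modified={b.txt, f.txt} staged={none}
After op 8 (modify d.txt): modified={b.txt, d.txt, f.txt} staged={none}
After op 9 (modify c.txt): modified={b.txt, c.txt, d.txt, f.txt} staged={none}
After op 10 (modify e.txt): modified={b.txt, c.txt, d.txt, e.txt, f.txt} staged={none}
After op 11 (modify g.txt): modified={b.txt, c.txt, d.txt, e.txt, f.txt, g.txt} staged={none}
After op 12 (git add a.txt): modified={b.txt, c.txt, d.txt, e.txt, f.txt, g.txt} staged={none}
After op 13 (modify a.txt): modified={a.txt, b.txt, c.txt, d.txt, e.txt, f.txt, g.txt} staged={none}

Answer: none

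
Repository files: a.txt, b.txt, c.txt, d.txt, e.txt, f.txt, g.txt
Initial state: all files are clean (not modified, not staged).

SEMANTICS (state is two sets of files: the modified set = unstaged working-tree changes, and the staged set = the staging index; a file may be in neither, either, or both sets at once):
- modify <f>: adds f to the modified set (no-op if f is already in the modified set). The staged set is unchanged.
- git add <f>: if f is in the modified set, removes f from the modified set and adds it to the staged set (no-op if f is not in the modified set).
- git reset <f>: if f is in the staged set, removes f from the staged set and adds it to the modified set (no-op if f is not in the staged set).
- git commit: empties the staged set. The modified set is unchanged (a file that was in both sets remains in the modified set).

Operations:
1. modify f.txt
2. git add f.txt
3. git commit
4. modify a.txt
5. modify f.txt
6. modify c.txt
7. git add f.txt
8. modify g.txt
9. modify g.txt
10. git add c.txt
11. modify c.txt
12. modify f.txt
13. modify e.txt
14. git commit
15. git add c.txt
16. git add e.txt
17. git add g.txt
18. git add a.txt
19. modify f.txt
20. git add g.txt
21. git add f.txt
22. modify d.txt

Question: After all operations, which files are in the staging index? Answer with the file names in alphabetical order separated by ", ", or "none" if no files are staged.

Answer: a.txt, c.txt, e.txt, f.txt, g.txt

Derivation:
After op 1 (modify f.txt): modified={f.txt} staged={none}
After op 2 (git add f.txt): modified={none} staged={f.txt}
After op 3 (git commit): modified={none} staged={none}
After op 4 (modify a.txt): modified={a.txt} staged={none}
After op 5 (modify f.txt): modified={a.txt, f.txt} staged={none}
After op 6 (modify c.txt): modified={a.txt, c.txt, f.txt} staged={none}
After op 7 (git add f.txt): modified={a.txt, c.txt} staged={f.txt}
After op 8 (modify g.txt): modified={a.txt, c.txt, g.txt} staged={f.txt}
After op 9 (modify g.txt): modified={a.txt, c.txt, g.txt} staged={f.txt}
After op 10 (git add c.txt): modified={a.txt, g.txt} staged={c.txt, f.txt}
After op 11 (modify c.txt): modified={a.txt, c.txt, g.txt} staged={c.txt, f.txt}
After op 12 (modify f.txt): modified={a.txt, c.txt, f.txt, g.txt} staged={c.txt, f.txt}
After op 13 (modify e.txt): modified={a.txt, c.txt, e.txt, f.txt, g.txt} staged={c.txt, f.txt}
After op 14 (git commit): modified={a.txt, c.txt, e.txt, f.txt, g.txt} staged={none}
After op 15 (git add c.txt): modified={a.txt, e.txt, f.txt, g.txt} staged={c.txt}
After op 16 (git add e.txt): modified={a.txt, f.txt, g.txt} staged={c.txt, e.txt}
After op 17 (git add g.txt): modified={a.txt, f.txt} staged={c.txt, e.txt, g.txt}
After op 18 (git add a.txt): modified={f.txt} staged={a.txt, c.txt, e.txt, g.txt}
After op 19 (modify f.txt): modified={f.txt} staged={a.txt, c.txt, e.txt, g.txt}
After op 20 (git add g.txt): modified={f.txt} staged={a.txt, c.txt, e.txt, g.txt}
After op 21 (git add f.txt): modified={none} staged={a.txt, c.txt, e.txt, f.txt, g.txt}
After op 22 (modify d.txt): modified={d.txt} staged={a.txt, c.txt, e.txt, f.txt, g.txt}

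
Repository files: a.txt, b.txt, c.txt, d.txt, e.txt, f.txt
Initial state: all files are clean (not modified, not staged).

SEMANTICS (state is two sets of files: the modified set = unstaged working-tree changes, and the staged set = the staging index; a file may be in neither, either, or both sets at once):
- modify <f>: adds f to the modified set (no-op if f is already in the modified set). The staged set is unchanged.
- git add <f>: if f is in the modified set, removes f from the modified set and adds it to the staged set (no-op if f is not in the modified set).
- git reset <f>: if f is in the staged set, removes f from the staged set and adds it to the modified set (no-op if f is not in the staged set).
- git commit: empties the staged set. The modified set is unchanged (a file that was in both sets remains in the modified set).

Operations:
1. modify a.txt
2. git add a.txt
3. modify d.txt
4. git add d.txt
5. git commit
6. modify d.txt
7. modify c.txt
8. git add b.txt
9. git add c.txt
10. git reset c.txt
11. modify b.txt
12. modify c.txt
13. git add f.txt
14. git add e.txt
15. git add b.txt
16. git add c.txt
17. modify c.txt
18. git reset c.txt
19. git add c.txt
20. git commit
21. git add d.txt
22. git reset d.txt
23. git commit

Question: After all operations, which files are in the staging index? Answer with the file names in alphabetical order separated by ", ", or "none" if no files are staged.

Answer: none

Derivation:
After op 1 (modify a.txt): modified={a.txt} staged={none}
After op 2 (git add a.txt): modified={none} staged={a.txt}
After op 3 (modify d.txt): modified={d.txt} staged={a.txt}
After op 4 (git add d.txt): modified={none} staged={a.txt, d.txt}
After op 5 (git commit): modified={none} staged={none}
After op 6 (modify d.txt): modified={d.txt} staged={none}
After op 7 (modify c.txt): modified={c.txt, d.txt} staged={none}
After op 8 (git add b.txt): modified={c.txt, d.txt} staged={none}
After op 9 (git add c.txt): modified={d.txt} staged={c.txt}
After op 10 (git reset c.txt): modified={c.txt, d.txt} staged={none}
After op 11 (modify b.txt): modified={b.txt, c.txt, d.txt} staged={none}
After op 12 (modify c.txt): modified={b.txt, c.txt, d.txt} staged={none}
After op 13 (git add f.txt): modified={b.txt, c.txt, d.txt} staged={none}
After op 14 (git add e.txt): modified={b.txt, c.txt, d.txt} staged={none}
After op 15 (git add b.txt): modified={c.txt, d.txt} staged={b.txt}
After op 16 (git add c.txt): modified={d.txt} staged={b.txt, c.txt}
After op 17 (modify c.txt): modified={c.txt, d.txt} staged={b.txt, c.txt}
After op 18 (git reset c.txt): modified={c.txt, d.txt} staged={b.txt}
After op 19 (git add c.txt): modified={d.txt} staged={b.txt, c.txt}
After op 20 (git commit): modified={d.txt} staged={none}
After op 21 (git add d.txt): modified={none} staged={d.txt}
After op 22 (git reset d.txt): modified={d.txt} staged={none}
After op 23 (git commit): modified={d.txt} staged={none}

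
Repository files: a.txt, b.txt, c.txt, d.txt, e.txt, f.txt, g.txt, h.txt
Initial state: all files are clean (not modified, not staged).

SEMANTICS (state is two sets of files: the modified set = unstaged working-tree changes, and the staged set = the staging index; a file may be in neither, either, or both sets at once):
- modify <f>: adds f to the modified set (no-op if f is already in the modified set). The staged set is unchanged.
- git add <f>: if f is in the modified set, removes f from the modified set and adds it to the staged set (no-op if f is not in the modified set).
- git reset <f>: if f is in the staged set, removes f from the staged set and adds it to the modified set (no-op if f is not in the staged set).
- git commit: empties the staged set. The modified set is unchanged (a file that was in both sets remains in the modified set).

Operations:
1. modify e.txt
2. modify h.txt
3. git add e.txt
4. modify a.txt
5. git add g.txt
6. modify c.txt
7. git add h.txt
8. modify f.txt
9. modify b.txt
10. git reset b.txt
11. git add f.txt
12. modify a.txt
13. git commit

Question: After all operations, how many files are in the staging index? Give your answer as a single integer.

After op 1 (modify e.txt): modified={e.txt} staged={none}
After op 2 (modify h.txt): modified={e.txt, h.txt} staged={none}
After op 3 (git add e.txt): modified={h.txt} staged={e.txt}
After op 4 (modify a.txt): modified={a.txt, h.txt} staged={e.txt}
After op 5 (git add g.txt): modified={a.txt, h.txt} staged={e.txt}
After op 6 (modify c.txt): modified={a.txt, c.txt, h.txt} staged={e.txt}
After op 7 (git add h.txt): modified={a.txt, c.txt} staged={e.txt, h.txt}
After op 8 (modify f.txt): modified={a.txt, c.txt, f.txt} staged={e.txt, h.txt}
After op 9 (modify b.txt): modified={a.txt, b.txt, c.txt, f.txt} staged={e.txt, h.txt}
After op 10 (git reset b.txt): modified={a.txt, b.txt, c.txt, f.txt} staged={e.txt, h.txt}
After op 11 (git add f.txt): modified={a.txt, b.txt, c.txt} staged={e.txt, f.txt, h.txt}
After op 12 (modify a.txt): modified={a.txt, b.txt, c.txt} staged={e.txt, f.txt, h.txt}
After op 13 (git commit): modified={a.txt, b.txt, c.txt} staged={none}
Final staged set: {none} -> count=0

Answer: 0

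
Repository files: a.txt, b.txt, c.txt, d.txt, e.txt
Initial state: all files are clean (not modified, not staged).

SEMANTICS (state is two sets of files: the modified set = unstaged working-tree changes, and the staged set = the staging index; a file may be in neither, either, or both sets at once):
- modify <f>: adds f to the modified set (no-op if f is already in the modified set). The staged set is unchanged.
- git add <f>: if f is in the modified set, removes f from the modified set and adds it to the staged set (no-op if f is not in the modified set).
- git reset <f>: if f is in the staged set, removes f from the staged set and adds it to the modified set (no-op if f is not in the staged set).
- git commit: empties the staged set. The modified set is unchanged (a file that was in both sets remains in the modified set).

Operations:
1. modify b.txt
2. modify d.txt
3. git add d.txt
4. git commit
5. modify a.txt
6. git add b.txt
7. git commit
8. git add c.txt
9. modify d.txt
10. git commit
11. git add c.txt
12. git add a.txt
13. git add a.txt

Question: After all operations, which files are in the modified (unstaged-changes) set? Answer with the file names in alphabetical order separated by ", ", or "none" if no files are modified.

Answer: d.txt

Derivation:
After op 1 (modify b.txt): modified={b.txt} staged={none}
After op 2 (modify d.txt): modified={b.txt, d.txt} staged={none}
After op 3 (git add d.txt): modified={b.txt} staged={d.txt}
After op 4 (git commit): modified={b.txt} staged={none}
After op 5 (modify a.txt): modified={a.txt, b.txt} staged={none}
After op 6 (git add b.txt): modified={a.txt} staged={b.txt}
After op 7 (git commit): modified={a.txt} staged={none}
After op 8 (git add c.txt): modified={a.txt} staged={none}
After op 9 (modify d.txt): modified={a.txt, d.txt} staged={none}
After op 10 (git commit): modified={a.txt, d.txt} staged={none}
After op 11 (git add c.txt): modified={a.txt, d.txt} staged={none}
After op 12 (git add a.txt): modified={d.txt} staged={a.txt}
After op 13 (git add a.txt): modified={d.txt} staged={a.txt}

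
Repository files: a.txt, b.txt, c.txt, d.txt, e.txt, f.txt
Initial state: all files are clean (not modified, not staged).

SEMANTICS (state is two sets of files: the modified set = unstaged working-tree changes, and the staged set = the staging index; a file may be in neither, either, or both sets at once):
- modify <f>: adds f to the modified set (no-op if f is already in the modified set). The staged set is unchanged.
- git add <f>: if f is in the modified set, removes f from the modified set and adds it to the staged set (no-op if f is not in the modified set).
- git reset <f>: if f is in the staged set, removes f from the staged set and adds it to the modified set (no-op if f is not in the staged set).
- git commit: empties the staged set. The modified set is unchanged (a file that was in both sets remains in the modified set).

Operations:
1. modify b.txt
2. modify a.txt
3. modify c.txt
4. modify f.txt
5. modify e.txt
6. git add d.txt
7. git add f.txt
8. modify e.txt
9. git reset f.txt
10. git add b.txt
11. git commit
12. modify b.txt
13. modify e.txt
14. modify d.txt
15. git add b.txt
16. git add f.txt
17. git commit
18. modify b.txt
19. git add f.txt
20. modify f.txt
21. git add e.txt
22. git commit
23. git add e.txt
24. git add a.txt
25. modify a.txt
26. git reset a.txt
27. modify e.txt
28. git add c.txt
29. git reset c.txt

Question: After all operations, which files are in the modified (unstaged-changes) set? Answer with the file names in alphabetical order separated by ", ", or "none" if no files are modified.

After op 1 (modify b.txt): modified={b.txt} staged={none}
After op 2 (modify a.txt): modified={a.txt, b.txt} staged={none}
After op 3 (modify c.txt): modified={a.txt, b.txt, c.txt} staged={none}
After op 4 (modify f.txt): modified={a.txt, b.txt, c.txt, f.txt} staged={none}
After op 5 (modify e.txt): modified={a.txt, b.txt, c.txt, e.txt, f.txt} staged={none}
After op 6 (git add d.txt): modified={a.txt, b.txt, c.txt, e.txt, f.txt} staged={none}
After op 7 (git add f.txt): modified={a.txt, b.txt, c.txt, e.txt} staged={f.txt}
After op 8 (modify e.txt): modified={a.txt, b.txt, c.txt, e.txt} staged={f.txt}
After op 9 (git reset f.txt): modified={a.txt, b.txt, c.txt, e.txt, f.txt} staged={none}
After op 10 (git add b.txt): modified={a.txt, c.txt, e.txt, f.txt} staged={b.txt}
After op 11 (git commit): modified={a.txt, c.txt, e.txt, f.txt} staged={none}
After op 12 (modify b.txt): modified={a.txt, b.txt, c.txt, e.txt, f.txt} staged={none}
After op 13 (modify e.txt): modified={a.txt, b.txt, c.txt, e.txt, f.txt} staged={none}
After op 14 (modify d.txt): modified={a.txt, b.txt, c.txt, d.txt, e.txt, f.txt} staged={none}
After op 15 (git add b.txt): modified={a.txt, c.txt, d.txt, e.txt, f.txt} staged={b.txt}
After op 16 (git add f.txt): modified={a.txt, c.txt, d.txt, e.txt} staged={b.txt, f.txt}
After op 17 (git commit): modified={a.txt, c.txt, d.txt, e.txt} staged={none}
After op 18 (modify b.txt): modified={a.txt, b.txt, c.txt, d.txt, e.txt} staged={none}
After op 19 (git add f.txt): modified={a.txt, b.txt, c.txt, d.txt, e.txt} staged={none}
After op 20 (modify f.txt): modified={a.txt, b.txt, c.txt, d.txt, e.txt, f.txt} staged={none}
After op 21 (git add e.txt): modified={a.txt, b.txt, c.txt, d.txt, f.txt} staged={e.txt}
After op 22 (git commit): modified={a.txt, b.txt, c.txt, d.txt, f.txt} staged={none}
After op 23 (git add e.txt): modified={a.txt, b.txt, c.txt, d.txt, f.txt} staged={none}
After op 24 (git add a.txt): modified={b.txt, c.txt, d.txt, f.txt} staged={a.txt}
After op 25 (modify a.txt): modified={a.txt, b.txt, c.txt, d.txt, f.txt} staged={a.txt}
After op 26 (git reset a.txt): modified={a.txt, b.txt, c.txt, d.txt, f.txt} staged={none}
After op 27 (modify e.txt): modified={a.txt, b.txt, c.txt, d.txt, e.txt, f.txt} staged={none}
After op 28 (git add c.txt): modified={a.txt, b.txt, d.txt, e.txt, f.txt} staged={c.txt}
After op 29 (git reset c.txt): modified={a.txt, b.txt, c.txt, d.txt, e.txt, f.txt} staged={none}

Answer: a.txt, b.txt, c.txt, d.txt, e.txt, f.txt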